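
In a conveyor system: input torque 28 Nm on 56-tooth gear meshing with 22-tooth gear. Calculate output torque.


Given: N1 = 56, N2 = 22, T1 = 28 Nm
Using T2/T1 = N2/N1
T2 = T1 * N2 / N1
T2 = 28 * 22 / 56
T2 = 616 / 56
T2 = 11 Nm

11 Nm


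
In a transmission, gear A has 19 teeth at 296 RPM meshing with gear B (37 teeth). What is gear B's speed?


Given: N1 = 19 teeth, w1 = 296 RPM, N2 = 37 teeth
Using N1*w1 = N2*w2
w2 = N1*w1 / N2
w2 = 19*296 / 37
w2 = 5624 / 37
w2 = 152 RPM

152 RPM


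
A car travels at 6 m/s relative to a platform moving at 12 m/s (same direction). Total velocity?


Given: object velocity = 6 m/s, platform velocity = 12 m/s (same direction)
Using classical velocity addition: v_total = v_object + v_platform
v_total = 6 + 12
v_total = 18 m/s

18 m/s


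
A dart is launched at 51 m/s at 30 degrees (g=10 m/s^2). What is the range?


Given: v0 = 51 m/s, theta = 30 deg, g = 10 m/s^2
sin(2*30) = sin(60) = sqrt(3)/2
Using R = v0^2 * sin(2*theta) / g
R = 51^2 * (sqrt(3)/2) / 10
R = 2601 * sqrt(3) / 20
R = 2601/20*sqrt(3) m

2601/20*sqrt(3) m


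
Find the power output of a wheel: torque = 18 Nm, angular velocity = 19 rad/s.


Given: tau = 18 Nm, omega = 19 rad/s
Using P = tau * omega
P = 18 * 19
P = 342 W

342 W


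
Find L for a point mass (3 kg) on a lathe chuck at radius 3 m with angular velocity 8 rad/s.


Given: m = 3 kg, r = 3 m, omega = 8 rad/s
For a point mass: I = m*r^2
I = 3*3^2 = 3*9 = 27
L = I*omega = 27*8
L = 216 kg*m^2/s

216 kg*m^2/s


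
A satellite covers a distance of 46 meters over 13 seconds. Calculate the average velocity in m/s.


Given: distance d = 46 m, time t = 13 s
Using v = d / t
v = 46 / 13
v = 46/13 m/s

46/13 m/s


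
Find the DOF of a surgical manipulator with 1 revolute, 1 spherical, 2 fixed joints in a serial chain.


Given: serial robot with 1 revolute, 1 spherical, 2 fixed joints
DOF contribution per joint type: revolute=1, prismatic=1, spherical=3, fixed=0
DOF = 1*1 + 1*3 + 2*0
DOF = 4

4


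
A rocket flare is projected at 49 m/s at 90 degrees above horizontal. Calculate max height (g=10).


Given: v0 = 49 m/s, theta = 90 deg, g = 10 m/s^2
sin^2(90) = 1
Using H = v0^2 * sin^2(theta) / (2*g)
H = 49^2 * 1 / (2*10)
H = 2401 * 1 / 20
H = 2401 / 20
H = 2401/20 m

2401/20 m


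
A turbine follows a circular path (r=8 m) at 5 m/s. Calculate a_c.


Given: v = 5 m/s, r = 8 m
Using a_c = v^2 / r
a_c = 5^2 / 8
a_c = 25 / 8
a_c = 25/8 m/s^2

25/8 m/s^2


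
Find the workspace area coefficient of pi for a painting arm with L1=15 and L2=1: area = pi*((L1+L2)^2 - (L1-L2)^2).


Given: L1 = 15, L2 = 1
(L1+L2)^2 = (16)^2 = 256
(L1-L2)^2 = (14)^2 = 196
Difference = 256 - 196 = 60
This equals 4*L1*L2 = 4*15*1 = 60
Workspace area = 60*pi

60


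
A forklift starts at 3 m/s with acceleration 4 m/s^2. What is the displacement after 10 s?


Given: v0 = 3 m/s, a = 4 m/s^2, t = 10 s
Using s = v0*t + (1/2)*a*t^2
s = 3*10 + (1/2)*4*10^2
s = 30 + (1/2)*400
s = 30 + 200
s = 230

230 m


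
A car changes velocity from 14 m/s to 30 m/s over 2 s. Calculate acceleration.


Given: initial velocity v0 = 14 m/s, final velocity v = 30 m/s, time t = 2 s
Using a = (v - v0) / t
a = (30 - 14) / 2
a = 16 / 2
a = 8 m/s^2

8 m/s^2


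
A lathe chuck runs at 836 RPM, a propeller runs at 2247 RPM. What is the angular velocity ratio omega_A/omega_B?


Given: RPM_A = 836, RPM_B = 2247
omega = 2*pi*RPM/60, so omega_A/omega_B = RPM_A / RPM_B
omega_A/omega_B = 836 / 2247
omega_A/omega_B = 836/2247

836/2247


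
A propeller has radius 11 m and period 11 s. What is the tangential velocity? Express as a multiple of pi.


Given: radius r = 11 m, period T = 11 s
Using v = 2*pi*r / T
v = 2*pi*11 / 11
v = 22*pi / 11
v = 2*pi m/s

2*pi m/s


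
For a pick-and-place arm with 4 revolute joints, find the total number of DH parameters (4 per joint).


Given: 4 joints, 4 DH parameters per joint (d, theta, a, alpha)
Total DH parameters = number_of_joints * 4
Total = 4 * 4
Total = 16

16


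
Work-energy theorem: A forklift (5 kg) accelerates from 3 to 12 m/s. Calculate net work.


Given: m = 5 kg, v0 = 3 m/s, v = 12 m/s
Using W = (1/2)*m*(v^2 - v0^2)
v^2 = 12^2 = 144
v0^2 = 3^2 = 9
v^2 - v0^2 = 144 - 9 = 135
W = (1/2)*5*135 = 675/2 J

675/2 J


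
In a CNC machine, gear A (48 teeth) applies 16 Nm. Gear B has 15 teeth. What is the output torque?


Given: N1 = 48, N2 = 15, T1 = 16 Nm
Using T2/T1 = N2/N1
T2 = T1 * N2 / N1
T2 = 16 * 15 / 48
T2 = 240 / 48
T2 = 5 Nm

5 Nm


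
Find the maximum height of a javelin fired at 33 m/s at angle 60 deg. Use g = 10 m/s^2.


Given: v0 = 33 m/s, theta = 60 deg, g = 10 m/s^2
sin^2(60) = 3/4
Using H = v0^2 * sin^2(theta) / (2*g)
H = 33^2 * 3/4 / (2*10)
H = 1089 * 3/4 / 20
H = 3267/4 / 20
H = 3267/80 m

3267/80 m


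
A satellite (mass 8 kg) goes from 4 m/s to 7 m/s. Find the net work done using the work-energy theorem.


Given: m = 8 kg, v0 = 4 m/s, v = 7 m/s
Using W = (1/2)*m*(v^2 - v0^2)
v^2 = 7^2 = 49
v0^2 = 4^2 = 16
v^2 - v0^2 = 49 - 16 = 33
W = (1/2)*8*33 = 132 J

132 J


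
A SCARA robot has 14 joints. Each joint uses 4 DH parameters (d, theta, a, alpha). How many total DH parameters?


Given: 14 joints, 4 DH parameters per joint (d, theta, a, alpha)
Total DH parameters = number_of_joints * 4
Total = 14 * 4
Total = 56

56


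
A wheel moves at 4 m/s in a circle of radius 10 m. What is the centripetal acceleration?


Given: v = 4 m/s, r = 10 m
Using a_c = v^2 / r
a_c = 4^2 / 10
a_c = 16 / 10
a_c = 8/5 m/s^2

8/5 m/s^2


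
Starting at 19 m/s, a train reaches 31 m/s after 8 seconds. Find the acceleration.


Given: initial velocity v0 = 19 m/s, final velocity v = 31 m/s, time t = 8 s
Using a = (v - v0) / t
a = (31 - 19) / 8
a = 12 / 8
a = 3/2 m/s^2

3/2 m/s^2


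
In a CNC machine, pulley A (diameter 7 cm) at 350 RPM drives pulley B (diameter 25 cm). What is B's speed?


Given: D1 = 7 cm, w1 = 350 RPM, D2 = 25 cm
Using D1*w1 = D2*w2
w2 = D1*w1 / D2
w2 = 7*350 / 25
w2 = 2450 / 25
w2 = 98 RPM

98 RPM


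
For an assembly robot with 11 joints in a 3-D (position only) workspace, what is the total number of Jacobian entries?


Given: task space dimension = 3, joints = 11
Jacobian is a 3 x 11 matrix
Total entries = rows * columns
Total = 3 * 11
Total = 33

33


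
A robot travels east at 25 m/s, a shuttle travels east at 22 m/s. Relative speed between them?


Given: v_A = 25 m/s east, v_B = 22 m/s east
Both move in the same direction; relative speed = |v_A - v_B|
|25 - 22| = |3|
= 3 m/s

3 m/s


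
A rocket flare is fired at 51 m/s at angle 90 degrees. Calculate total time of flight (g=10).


Given: v0 = 51 m/s, theta = 90 deg, g = 10 m/s^2
sin(90) = 1
Using T = 2*v0*sin(theta) / g
T = 2*51*1 / 10
T = 102 / 10
T = 51/5 s

51/5 s


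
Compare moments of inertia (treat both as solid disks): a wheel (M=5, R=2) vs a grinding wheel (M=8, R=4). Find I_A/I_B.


Given: M1=5 kg, R1=2 m, M2=8 kg, R2=4 m
For a disk: I = (1/2)*M*R^2, so I_A/I_B = (M1*R1^2)/(M2*R2^2)
M1*R1^2 = 5*4 = 20
M2*R2^2 = 8*16 = 128
I_A/I_B = 20/128 = 5/32

5/32


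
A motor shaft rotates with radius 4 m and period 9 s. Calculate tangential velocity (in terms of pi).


Given: radius r = 4 m, period T = 9 s
Using v = 2*pi*r / T
v = 2*pi*4 / 9
v = 8*pi / 9
v = 8/9*pi m/s

8/9*pi m/s


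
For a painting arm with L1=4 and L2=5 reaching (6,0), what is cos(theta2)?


Given: L1 = 4, L2 = 5, target (x, y) = (6, 0)
Using cos(theta2) = (x^2 + y^2 - L1^2 - L2^2) / (2*L1*L2)
x^2 + y^2 = 6^2 + 0 = 36
L1^2 + L2^2 = 16 + 25 = 41
Numerator = 36 - 41 = -5
Denominator = 2*4*5 = 40
cos(theta2) = -5/40 = -1/8

-1/8


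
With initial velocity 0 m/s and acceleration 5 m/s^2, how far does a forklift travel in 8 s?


Given: v0 = 0 m/s, a = 5 m/s^2, t = 8 s
Using s = v0*t + (1/2)*a*t^2
s = 0*8 + (1/2)*5*8^2
s = 0 + (1/2)*320
s = 0 + 160
s = 160

160 m


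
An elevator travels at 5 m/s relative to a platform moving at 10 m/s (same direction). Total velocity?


Given: object velocity = 5 m/s, platform velocity = 10 m/s (same direction)
Using classical velocity addition: v_total = v_object + v_platform
v_total = 5 + 10
v_total = 15 m/s

15 m/s


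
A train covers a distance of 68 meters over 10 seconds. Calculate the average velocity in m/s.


Given: distance d = 68 m, time t = 10 s
Using v = d / t
v = 68 / 10
v = 34/5 m/s

34/5 m/s


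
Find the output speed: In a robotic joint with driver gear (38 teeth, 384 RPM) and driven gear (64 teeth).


Given: N1 = 38 teeth, w1 = 384 RPM, N2 = 64 teeth
Using N1*w1 = N2*w2
w2 = N1*w1 / N2
w2 = 38*384 / 64
w2 = 14592 / 64
w2 = 228 RPM

228 RPM


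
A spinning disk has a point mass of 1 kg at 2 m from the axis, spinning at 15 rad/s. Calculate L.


Given: m = 1 kg, r = 2 m, omega = 15 rad/s
For a point mass: I = m*r^2
I = 1*2^2 = 1*4 = 4
L = I*omega = 4*15
L = 60 kg*m^2/s

60 kg*m^2/s


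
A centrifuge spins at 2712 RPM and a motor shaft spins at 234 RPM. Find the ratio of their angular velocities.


Given: RPM_A = 2712, RPM_B = 234
omega = 2*pi*RPM/60, so omega_A/omega_B = RPM_A / RPM_B
omega_A/omega_B = 2712 / 234
omega_A/omega_B = 452/39

452/39


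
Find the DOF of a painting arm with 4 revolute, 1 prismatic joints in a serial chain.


Given: serial robot with 4 revolute, 1 prismatic joints
DOF contribution per joint type: revolute=1, prismatic=1, spherical=3, fixed=0
DOF = 4*1 + 1*1
DOF = 5

5


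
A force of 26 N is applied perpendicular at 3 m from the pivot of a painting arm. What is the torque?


Given: F = 26 N, r = 3 m, angle = 90 deg (perpendicular)
Using tau = F * r * sin(90)
sin(90) = 1
tau = 26 * 3 * 1
tau = 78 Nm

78 Nm


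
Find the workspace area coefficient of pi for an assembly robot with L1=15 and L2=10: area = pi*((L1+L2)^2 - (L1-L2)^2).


Given: L1 = 15, L2 = 10
(L1+L2)^2 = (25)^2 = 625
(L1-L2)^2 = (5)^2 = 25
Difference = 625 - 25 = 600
This equals 4*L1*L2 = 4*15*10 = 600
Workspace area = 600*pi

600


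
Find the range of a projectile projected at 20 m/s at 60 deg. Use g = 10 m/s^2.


Given: v0 = 20 m/s, theta = 60 deg, g = 10 m/s^2
sin(2*60) = sin(120) = sqrt(3)/2
Using R = v0^2 * sin(2*theta) / g
R = 20^2 * (sqrt(3)/2) / 10
R = 400 * sqrt(3) / 20
R = 20*sqrt(3) m

20*sqrt(3) m


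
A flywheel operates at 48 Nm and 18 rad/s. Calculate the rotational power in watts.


Given: tau = 48 Nm, omega = 18 rad/s
Using P = tau * omega
P = 48 * 18
P = 864 W

864 W


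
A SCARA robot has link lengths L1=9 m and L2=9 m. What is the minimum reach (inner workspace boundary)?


Given: L1 = 9 m, L2 = 9 m
For a 2-link planar arm, min reach = |L1 - L2| (second link folded back)
Min reach = |9 - 9|
Min reach = 0 m

0 m


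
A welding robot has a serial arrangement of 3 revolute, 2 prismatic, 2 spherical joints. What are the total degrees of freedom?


Given: serial robot with 3 revolute, 2 prismatic, 2 spherical joints
DOF contribution per joint type: revolute=1, prismatic=1, spherical=3, fixed=0
DOF = 3*1 + 2*1 + 2*3
DOF = 11

11


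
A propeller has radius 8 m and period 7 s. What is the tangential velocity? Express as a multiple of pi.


Given: radius r = 8 m, period T = 7 s
Using v = 2*pi*r / T
v = 2*pi*8 / 7
v = 16*pi / 7
v = 16/7*pi m/s

16/7*pi m/s


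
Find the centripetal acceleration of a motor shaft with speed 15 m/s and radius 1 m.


Given: v = 15 m/s, r = 1 m
Using a_c = v^2 / r
a_c = 15^2 / 1
a_c = 225 / 1
a_c = 225 m/s^2

225 m/s^2


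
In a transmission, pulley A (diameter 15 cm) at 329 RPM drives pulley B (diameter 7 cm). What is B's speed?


Given: D1 = 15 cm, w1 = 329 RPM, D2 = 7 cm
Using D1*w1 = D2*w2
w2 = D1*w1 / D2
w2 = 15*329 / 7
w2 = 4935 / 7
w2 = 705 RPM

705 RPM


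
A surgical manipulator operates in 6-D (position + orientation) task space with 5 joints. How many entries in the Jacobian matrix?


Given: task space dimension = 6, joints = 5
Jacobian is a 6 x 5 matrix
Total entries = rows * columns
Total = 6 * 5
Total = 30

30


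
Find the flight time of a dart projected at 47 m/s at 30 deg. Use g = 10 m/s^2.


Given: v0 = 47 m/s, theta = 30 deg, g = 10 m/s^2
sin(30) = 1/2
Using T = 2*v0*sin(theta) / g
T = 2*47*1/2 / 10
T = 47 / 10
T = 47/10 s

47/10 s


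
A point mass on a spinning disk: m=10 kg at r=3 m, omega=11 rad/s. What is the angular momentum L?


Given: m = 10 kg, r = 3 m, omega = 11 rad/s
For a point mass: I = m*r^2
I = 10*3^2 = 10*9 = 90
L = I*omega = 90*11
L = 990 kg*m^2/s

990 kg*m^2/s


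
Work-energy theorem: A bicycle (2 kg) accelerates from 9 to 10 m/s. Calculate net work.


Given: m = 2 kg, v0 = 9 m/s, v = 10 m/s
Using W = (1/2)*m*(v^2 - v0^2)
v^2 = 10^2 = 100
v0^2 = 9^2 = 81
v^2 - v0^2 = 100 - 81 = 19
W = (1/2)*2*19 = 19 J

19 J


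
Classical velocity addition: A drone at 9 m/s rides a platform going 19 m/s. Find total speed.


Given: object velocity = 9 m/s, platform velocity = 19 m/s (same direction)
Using classical velocity addition: v_total = v_object + v_platform
v_total = 9 + 19
v_total = 28 m/s

28 m/s


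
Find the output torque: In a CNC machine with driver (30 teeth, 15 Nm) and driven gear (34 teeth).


Given: N1 = 30, N2 = 34, T1 = 15 Nm
Using T2/T1 = N2/N1
T2 = T1 * N2 / N1
T2 = 15 * 34 / 30
T2 = 510 / 30
T2 = 17 Nm

17 Nm


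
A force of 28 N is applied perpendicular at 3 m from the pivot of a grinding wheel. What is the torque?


Given: F = 28 N, r = 3 m, angle = 90 deg (perpendicular)
Using tau = F * r * sin(90)
sin(90) = 1
tau = 28 * 3 * 1
tau = 84 Nm

84 Nm


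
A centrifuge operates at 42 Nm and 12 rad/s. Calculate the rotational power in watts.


Given: tau = 42 Nm, omega = 12 rad/s
Using P = tau * omega
P = 42 * 12
P = 504 W

504 W


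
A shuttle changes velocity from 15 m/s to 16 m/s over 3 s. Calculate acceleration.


Given: initial velocity v0 = 15 m/s, final velocity v = 16 m/s, time t = 3 s
Using a = (v - v0) / t
a = (16 - 15) / 3
a = 1 / 3
a = 1/3 m/s^2

1/3 m/s^2


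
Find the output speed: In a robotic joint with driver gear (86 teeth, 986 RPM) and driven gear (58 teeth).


Given: N1 = 86 teeth, w1 = 986 RPM, N2 = 58 teeth
Using N1*w1 = N2*w2
w2 = N1*w1 / N2
w2 = 86*986 / 58
w2 = 84796 / 58
w2 = 1462 RPM

1462 RPM


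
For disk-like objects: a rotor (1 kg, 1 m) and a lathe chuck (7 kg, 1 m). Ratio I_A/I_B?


Given: M1=1 kg, R1=1 m, M2=7 kg, R2=1 m
For a disk: I = (1/2)*M*R^2, so I_A/I_B = (M1*R1^2)/(M2*R2^2)
M1*R1^2 = 1*1 = 1
M2*R2^2 = 7*1 = 7
I_A/I_B = 1/7 = 1/7

1/7


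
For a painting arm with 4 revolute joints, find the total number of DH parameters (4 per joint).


Given: 4 joints, 4 DH parameters per joint (d, theta, a, alpha)
Total DH parameters = number_of_joints * 4
Total = 4 * 4
Total = 16

16


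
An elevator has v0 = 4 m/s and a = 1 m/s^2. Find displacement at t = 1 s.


Given: v0 = 4 m/s, a = 1 m/s^2, t = 1 s
Using s = v0*t + (1/2)*a*t^2
s = 4*1 + (1/2)*1*1^2
s = 4 + (1/2)*1
s = 4 + 1/2
s = 9/2

9/2 m


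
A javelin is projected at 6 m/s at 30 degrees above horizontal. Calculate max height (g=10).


Given: v0 = 6 m/s, theta = 30 deg, g = 10 m/s^2
sin^2(30) = 1/4
Using H = v0^2 * sin^2(theta) / (2*g)
H = 6^2 * 1/4 / (2*10)
H = 36 * 1/4 / 20
H = 9 / 20
H = 9/20 m

9/20 m


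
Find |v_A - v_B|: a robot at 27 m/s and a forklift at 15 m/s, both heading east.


Given: v_A = 27 m/s east, v_B = 15 m/s east
Both move in the same direction; relative speed = |v_A - v_B|
|27 - 15| = |12|
= 12 m/s

12 m/s


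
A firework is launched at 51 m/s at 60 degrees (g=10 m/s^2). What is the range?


Given: v0 = 51 m/s, theta = 60 deg, g = 10 m/s^2
sin(2*60) = sin(120) = sqrt(3)/2
Using R = v0^2 * sin(2*theta) / g
R = 51^2 * (sqrt(3)/2) / 10
R = 2601 * sqrt(3) / 20
R = 2601/20*sqrt(3) m

2601/20*sqrt(3) m


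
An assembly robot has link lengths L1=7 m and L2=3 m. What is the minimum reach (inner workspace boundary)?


Given: L1 = 7 m, L2 = 3 m
For a 2-link planar arm, min reach = |L1 - L2| (second link folded back)
Min reach = |7 - 3|
Min reach = 4 m

4 m


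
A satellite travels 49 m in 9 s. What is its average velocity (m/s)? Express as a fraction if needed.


Given: distance d = 49 m, time t = 9 s
Using v = d / t
v = 49 / 9
v = 49/9 m/s

49/9 m/s


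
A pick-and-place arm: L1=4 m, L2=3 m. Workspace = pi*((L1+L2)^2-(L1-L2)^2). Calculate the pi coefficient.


Given: L1 = 4, L2 = 3
(L1+L2)^2 = (7)^2 = 49
(L1-L2)^2 = (1)^2 = 1
Difference = 49 - 1 = 48
This equals 4*L1*L2 = 4*4*3 = 48
Workspace area = 48*pi

48


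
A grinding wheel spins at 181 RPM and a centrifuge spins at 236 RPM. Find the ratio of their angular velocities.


Given: RPM_A = 181, RPM_B = 236
omega = 2*pi*RPM/60, so omega_A/omega_B = RPM_A / RPM_B
omega_A/omega_B = 181 / 236
omega_A/omega_B = 181/236

181/236


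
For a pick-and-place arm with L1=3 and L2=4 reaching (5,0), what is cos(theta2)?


Given: L1 = 3, L2 = 4, target (x, y) = (5, 0)
Using cos(theta2) = (x^2 + y^2 - L1^2 - L2^2) / (2*L1*L2)
x^2 + y^2 = 5^2 + 0 = 25
L1^2 + L2^2 = 9 + 16 = 25
Numerator = 25 - 25 = 0
Denominator = 2*3*4 = 24
cos(theta2) = 0/24 = 0

0


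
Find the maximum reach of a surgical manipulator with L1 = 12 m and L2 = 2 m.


Given: L1 = 12 m, L2 = 2 m
For a 2-link planar arm, max reach = L1 + L2 (fully extended)
Max reach = 12 + 2
Max reach = 14 m

14 m


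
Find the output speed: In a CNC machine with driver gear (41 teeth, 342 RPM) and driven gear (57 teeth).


Given: N1 = 41 teeth, w1 = 342 RPM, N2 = 57 teeth
Using N1*w1 = N2*w2
w2 = N1*w1 / N2
w2 = 41*342 / 57
w2 = 14022 / 57
w2 = 246 RPM

246 RPM


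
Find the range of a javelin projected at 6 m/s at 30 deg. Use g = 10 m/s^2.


Given: v0 = 6 m/s, theta = 30 deg, g = 10 m/s^2
sin(2*30) = sin(60) = sqrt(3)/2
Using R = v0^2 * sin(2*theta) / g
R = 6^2 * (sqrt(3)/2) / 10
R = 36 * sqrt(3) / 20
R = 9/5*sqrt(3) m

9/5*sqrt(3) m


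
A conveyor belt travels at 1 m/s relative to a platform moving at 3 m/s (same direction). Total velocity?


Given: object velocity = 1 m/s, platform velocity = 3 m/s (same direction)
Using classical velocity addition: v_total = v_object + v_platform
v_total = 1 + 3
v_total = 4 m/s

4 m/s


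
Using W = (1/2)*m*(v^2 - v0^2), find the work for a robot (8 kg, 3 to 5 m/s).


Given: m = 8 kg, v0 = 3 m/s, v = 5 m/s
Using W = (1/2)*m*(v^2 - v0^2)
v^2 = 5^2 = 25
v0^2 = 3^2 = 9
v^2 - v0^2 = 25 - 9 = 16
W = (1/2)*8*16 = 64 J

64 J


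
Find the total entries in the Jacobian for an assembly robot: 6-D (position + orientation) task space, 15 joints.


Given: task space dimension = 6, joints = 15
Jacobian is a 6 x 15 matrix
Total entries = rows * columns
Total = 6 * 15
Total = 90

90


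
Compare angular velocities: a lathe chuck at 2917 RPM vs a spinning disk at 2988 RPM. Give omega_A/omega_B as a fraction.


Given: RPM_A = 2917, RPM_B = 2988
omega = 2*pi*RPM/60, so omega_A/omega_B = RPM_A / RPM_B
omega_A/omega_B = 2917 / 2988
omega_A/omega_B = 2917/2988

2917/2988


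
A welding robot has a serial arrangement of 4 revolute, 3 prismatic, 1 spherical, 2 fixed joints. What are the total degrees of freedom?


Given: serial robot with 4 revolute, 3 prismatic, 1 spherical, 2 fixed joints
DOF contribution per joint type: revolute=1, prismatic=1, spherical=3, fixed=0
DOF = 4*1 + 3*1 + 1*3 + 2*0
DOF = 10

10


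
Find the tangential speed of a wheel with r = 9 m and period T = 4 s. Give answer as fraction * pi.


Given: radius r = 9 m, period T = 4 s
Using v = 2*pi*r / T
v = 2*pi*9 / 4
v = 18*pi / 4
v = 9/2*pi m/s

9/2*pi m/s


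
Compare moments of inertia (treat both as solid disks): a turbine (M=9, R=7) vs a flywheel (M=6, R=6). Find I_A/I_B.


Given: M1=9 kg, R1=7 m, M2=6 kg, R2=6 m
For a disk: I = (1/2)*M*R^2, so I_A/I_B = (M1*R1^2)/(M2*R2^2)
M1*R1^2 = 9*49 = 441
M2*R2^2 = 6*36 = 216
I_A/I_B = 441/216 = 49/24

49/24


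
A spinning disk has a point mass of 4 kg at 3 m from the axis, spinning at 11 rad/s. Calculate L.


Given: m = 4 kg, r = 3 m, omega = 11 rad/s
For a point mass: I = m*r^2
I = 4*3^2 = 4*9 = 36
L = I*omega = 36*11
L = 396 kg*m^2/s

396 kg*m^2/s


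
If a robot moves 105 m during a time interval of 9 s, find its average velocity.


Given: distance d = 105 m, time t = 9 s
Using v = d / t
v = 105 / 9
v = 35/3 m/s

35/3 m/s


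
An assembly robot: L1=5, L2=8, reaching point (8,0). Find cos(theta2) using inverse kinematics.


Given: L1 = 5, L2 = 8, target (x, y) = (8, 0)
Using cos(theta2) = (x^2 + y^2 - L1^2 - L2^2) / (2*L1*L2)
x^2 + y^2 = 8^2 + 0 = 64
L1^2 + L2^2 = 25 + 64 = 89
Numerator = 64 - 89 = -25
Denominator = 2*5*8 = 80
cos(theta2) = -25/80 = -5/16

-5/16


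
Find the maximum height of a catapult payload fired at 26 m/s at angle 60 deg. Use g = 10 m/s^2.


Given: v0 = 26 m/s, theta = 60 deg, g = 10 m/s^2
sin^2(60) = 3/4
Using H = v0^2 * sin^2(theta) / (2*g)
H = 26^2 * 3/4 / (2*10)
H = 676 * 3/4 / 20
H = 507 / 20
H = 507/20 m

507/20 m


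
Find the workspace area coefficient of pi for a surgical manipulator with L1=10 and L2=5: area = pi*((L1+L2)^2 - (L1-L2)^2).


Given: L1 = 10, L2 = 5
(L1+L2)^2 = (15)^2 = 225
(L1-L2)^2 = (5)^2 = 25
Difference = 225 - 25 = 200
This equals 4*L1*L2 = 4*10*5 = 200
Workspace area = 200*pi

200


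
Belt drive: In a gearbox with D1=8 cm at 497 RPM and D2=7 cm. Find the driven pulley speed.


Given: D1 = 8 cm, w1 = 497 RPM, D2 = 7 cm
Using D1*w1 = D2*w2
w2 = D1*w1 / D2
w2 = 8*497 / 7
w2 = 3976 / 7
w2 = 568 RPM

568 RPM


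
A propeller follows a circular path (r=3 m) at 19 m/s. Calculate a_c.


Given: v = 19 m/s, r = 3 m
Using a_c = v^2 / r
a_c = 19^2 / 3
a_c = 361 / 3
a_c = 361/3 m/s^2

361/3 m/s^2


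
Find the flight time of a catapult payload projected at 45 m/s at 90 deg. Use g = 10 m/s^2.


Given: v0 = 45 m/s, theta = 90 deg, g = 10 m/s^2
sin(90) = 1
Using T = 2*v0*sin(theta) / g
T = 2*45*1 / 10
T = 90 / 10
T = 9 s

9 s


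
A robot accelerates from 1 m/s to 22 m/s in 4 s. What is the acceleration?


Given: initial velocity v0 = 1 m/s, final velocity v = 22 m/s, time t = 4 s
Using a = (v - v0) / t
a = (22 - 1) / 4
a = 21 / 4
a = 21/4 m/s^2

21/4 m/s^2


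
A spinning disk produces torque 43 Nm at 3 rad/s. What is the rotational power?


Given: tau = 43 Nm, omega = 3 rad/s
Using P = tau * omega
P = 43 * 3
P = 129 W

129 W


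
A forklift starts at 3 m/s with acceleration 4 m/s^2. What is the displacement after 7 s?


Given: v0 = 3 m/s, a = 4 m/s^2, t = 7 s
Using s = v0*t + (1/2)*a*t^2
s = 3*7 + (1/2)*4*7^2
s = 21 + (1/2)*196
s = 21 + 98
s = 119

119 m


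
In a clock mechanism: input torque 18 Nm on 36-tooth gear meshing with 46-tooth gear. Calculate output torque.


Given: N1 = 36, N2 = 46, T1 = 18 Nm
Using T2/T1 = N2/N1
T2 = T1 * N2 / N1
T2 = 18 * 46 / 36
T2 = 828 / 36
T2 = 23 Nm

23 Nm


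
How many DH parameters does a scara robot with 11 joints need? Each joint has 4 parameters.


Given: 11 joints, 4 DH parameters per joint (d, theta, a, alpha)
Total DH parameters = number_of_joints * 4
Total = 11 * 4
Total = 44

44


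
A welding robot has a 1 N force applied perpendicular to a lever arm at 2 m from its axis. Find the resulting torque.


Given: F = 1 N, r = 2 m, angle = 90 deg (perpendicular)
Using tau = F * r * sin(90)
sin(90) = 1
tau = 1 * 2 * 1
tau = 2 Nm

2 Nm


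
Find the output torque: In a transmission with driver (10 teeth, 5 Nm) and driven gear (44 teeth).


Given: N1 = 10, N2 = 44, T1 = 5 Nm
Using T2/T1 = N2/N1
T2 = T1 * N2 / N1
T2 = 5 * 44 / 10
T2 = 220 / 10
T2 = 22 Nm

22 Nm


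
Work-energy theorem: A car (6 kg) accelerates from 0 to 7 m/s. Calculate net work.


Given: m = 6 kg, v0 = 0 m/s, v = 7 m/s
Using W = (1/2)*m*(v^2 - v0^2)
v^2 = 7^2 = 49
v0^2 = 0^2 = 0
v^2 - v0^2 = 49 - 0 = 49
W = (1/2)*6*49 = 147 J

147 J


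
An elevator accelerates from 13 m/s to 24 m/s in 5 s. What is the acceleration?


Given: initial velocity v0 = 13 m/s, final velocity v = 24 m/s, time t = 5 s
Using a = (v - v0) / t
a = (24 - 13) / 5
a = 11 / 5
a = 11/5 m/s^2

11/5 m/s^2


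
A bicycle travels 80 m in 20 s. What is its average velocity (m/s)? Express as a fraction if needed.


Given: distance d = 80 m, time t = 20 s
Using v = d / t
v = 80 / 20
v = 4 m/s

4 m/s


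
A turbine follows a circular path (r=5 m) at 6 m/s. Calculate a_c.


Given: v = 6 m/s, r = 5 m
Using a_c = v^2 / r
a_c = 6^2 / 5
a_c = 36 / 5
a_c = 36/5 m/s^2

36/5 m/s^2


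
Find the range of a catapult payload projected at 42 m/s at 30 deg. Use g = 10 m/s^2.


Given: v0 = 42 m/s, theta = 30 deg, g = 10 m/s^2
sin(2*30) = sin(60) = sqrt(3)/2
Using R = v0^2 * sin(2*theta) / g
R = 42^2 * (sqrt(3)/2) / 10
R = 1764 * sqrt(3) / 20
R = 441/5*sqrt(3) m

441/5*sqrt(3) m


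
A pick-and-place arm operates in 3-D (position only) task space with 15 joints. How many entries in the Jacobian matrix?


Given: task space dimension = 3, joints = 15
Jacobian is a 3 x 15 matrix
Total entries = rows * columns
Total = 3 * 15
Total = 45

45


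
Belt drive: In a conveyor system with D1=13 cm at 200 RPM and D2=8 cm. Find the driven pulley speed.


Given: D1 = 13 cm, w1 = 200 RPM, D2 = 8 cm
Using D1*w1 = D2*w2
w2 = D1*w1 / D2
w2 = 13*200 / 8
w2 = 2600 / 8
w2 = 325 RPM

325 RPM


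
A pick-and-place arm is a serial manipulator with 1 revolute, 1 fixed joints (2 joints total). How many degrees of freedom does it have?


Given: serial robot with 1 revolute, 1 fixed joints
DOF contribution per joint type: revolute=1, prismatic=1, spherical=3, fixed=0
DOF = 1*1 + 1*0
DOF = 1

1


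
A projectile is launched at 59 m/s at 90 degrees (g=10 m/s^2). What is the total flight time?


Given: v0 = 59 m/s, theta = 90 deg, g = 10 m/s^2
sin(90) = 1
Using T = 2*v0*sin(theta) / g
T = 2*59*1 / 10
T = 118 / 10
T = 59/5 s

59/5 s


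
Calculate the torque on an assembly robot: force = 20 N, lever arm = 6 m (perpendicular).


Given: F = 20 N, r = 6 m, angle = 90 deg (perpendicular)
Using tau = F * r * sin(90)
sin(90) = 1
tau = 20 * 6 * 1
tau = 120 Nm

120 Nm


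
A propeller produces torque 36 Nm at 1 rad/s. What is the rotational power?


Given: tau = 36 Nm, omega = 1 rad/s
Using P = tau * omega
P = 36 * 1
P = 36 W

36 W


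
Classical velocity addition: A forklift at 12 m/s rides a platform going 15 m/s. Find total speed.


Given: object velocity = 12 m/s, platform velocity = 15 m/s (same direction)
Using classical velocity addition: v_total = v_object + v_platform
v_total = 12 + 15
v_total = 27 m/s

27 m/s


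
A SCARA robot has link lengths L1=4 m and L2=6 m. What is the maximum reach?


Given: L1 = 4 m, L2 = 6 m
For a 2-link planar arm, max reach = L1 + L2 (fully extended)
Max reach = 4 + 6
Max reach = 10 m

10 m


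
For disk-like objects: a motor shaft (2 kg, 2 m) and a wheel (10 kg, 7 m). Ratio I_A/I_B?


Given: M1=2 kg, R1=2 m, M2=10 kg, R2=7 m
For a disk: I = (1/2)*M*R^2, so I_A/I_B = (M1*R1^2)/(M2*R2^2)
M1*R1^2 = 2*4 = 8
M2*R2^2 = 10*49 = 490
I_A/I_B = 8/490 = 4/245

4/245


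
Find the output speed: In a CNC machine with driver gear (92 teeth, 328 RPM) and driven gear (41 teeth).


Given: N1 = 92 teeth, w1 = 328 RPM, N2 = 41 teeth
Using N1*w1 = N2*w2
w2 = N1*w1 / N2
w2 = 92*328 / 41
w2 = 30176 / 41
w2 = 736 RPM

736 RPM


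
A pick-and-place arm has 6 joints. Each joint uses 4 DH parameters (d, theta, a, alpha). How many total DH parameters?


Given: 6 joints, 4 DH parameters per joint (d, theta, a, alpha)
Total DH parameters = number_of_joints * 4
Total = 6 * 4
Total = 24

24


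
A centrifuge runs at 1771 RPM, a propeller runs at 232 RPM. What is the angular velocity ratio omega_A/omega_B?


Given: RPM_A = 1771, RPM_B = 232
omega = 2*pi*RPM/60, so omega_A/omega_B = RPM_A / RPM_B
omega_A/omega_B = 1771 / 232
omega_A/omega_B = 1771/232

1771/232


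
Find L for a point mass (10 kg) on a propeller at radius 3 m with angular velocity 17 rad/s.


Given: m = 10 kg, r = 3 m, omega = 17 rad/s
For a point mass: I = m*r^2
I = 10*3^2 = 10*9 = 90
L = I*omega = 90*17
L = 1530 kg*m^2/s

1530 kg*m^2/s


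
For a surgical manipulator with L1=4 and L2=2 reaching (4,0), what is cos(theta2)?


Given: L1 = 4, L2 = 2, target (x, y) = (4, 0)
Using cos(theta2) = (x^2 + y^2 - L1^2 - L2^2) / (2*L1*L2)
x^2 + y^2 = 4^2 + 0 = 16
L1^2 + L2^2 = 16 + 4 = 20
Numerator = 16 - 20 = -4
Denominator = 2*4*2 = 16
cos(theta2) = -4/16 = -1/4

-1/4


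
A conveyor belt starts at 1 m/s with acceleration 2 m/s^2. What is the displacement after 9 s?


Given: v0 = 1 m/s, a = 2 m/s^2, t = 9 s
Using s = v0*t + (1/2)*a*t^2
s = 1*9 + (1/2)*2*9^2
s = 9 + (1/2)*162
s = 9 + 81
s = 90

90 m


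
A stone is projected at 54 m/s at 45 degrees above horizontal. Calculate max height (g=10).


Given: v0 = 54 m/s, theta = 45 deg, g = 10 m/s^2
sin^2(45) = 1/2
Using H = v0^2 * sin^2(theta) / (2*g)
H = 54^2 * 1/2 / (2*10)
H = 2916 * 1/2 / 20
H = 1458 / 20
H = 729/10 m

729/10 m


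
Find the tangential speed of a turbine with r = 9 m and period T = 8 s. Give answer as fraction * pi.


Given: radius r = 9 m, period T = 8 s
Using v = 2*pi*r / T
v = 2*pi*9 / 8
v = 18*pi / 8
v = 9/4*pi m/s

9/4*pi m/s


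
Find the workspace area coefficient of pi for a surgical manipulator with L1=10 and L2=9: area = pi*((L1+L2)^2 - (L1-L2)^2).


Given: L1 = 10, L2 = 9
(L1+L2)^2 = (19)^2 = 361
(L1-L2)^2 = (1)^2 = 1
Difference = 361 - 1 = 360
This equals 4*L1*L2 = 4*10*9 = 360
Workspace area = 360*pi

360


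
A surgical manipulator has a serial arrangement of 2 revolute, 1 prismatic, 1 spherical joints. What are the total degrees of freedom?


Given: serial robot with 2 revolute, 1 prismatic, 1 spherical joints
DOF contribution per joint type: revolute=1, prismatic=1, spherical=3, fixed=0
DOF = 2*1 + 1*1 + 1*3
DOF = 6

6


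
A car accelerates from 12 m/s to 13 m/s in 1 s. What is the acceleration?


Given: initial velocity v0 = 12 m/s, final velocity v = 13 m/s, time t = 1 s
Using a = (v - v0) / t
a = (13 - 12) / 1
a = 1 / 1
a = 1 m/s^2

1 m/s^2


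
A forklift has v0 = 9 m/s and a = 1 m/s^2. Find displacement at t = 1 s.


Given: v0 = 9 m/s, a = 1 m/s^2, t = 1 s
Using s = v0*t + (1/2)*a*t^2
s = 9*1 + (1/2)*1*1^2
s = 9 + (1/2)*1
s = 9 + 1/2
s = 19/2

19/2 m


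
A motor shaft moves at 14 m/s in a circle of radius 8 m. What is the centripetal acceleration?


Given: v = 14 m/s, r = 8 m
Using a_c = v^2 / r
a_c = 14^2 / 8
a_c = 196 / 8
a_c = 49/2 m/s^2

49/2 m/s^2


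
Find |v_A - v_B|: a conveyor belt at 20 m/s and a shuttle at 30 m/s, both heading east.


Given: v_A = 20 m/s east, v_B = 30 m/s east
Both move in the same direction; relative speed = |v_A - v_B|
|20 - 30| = |-10|
= 10 m/s

10 m/s


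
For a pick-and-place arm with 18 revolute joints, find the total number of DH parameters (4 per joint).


Given: 18 joints, 4 DH parameters per joint (d, theta, a, alpha)
Total DH parameters = number_of_joints * 4
Total = 18 * 4
Total = 72

72


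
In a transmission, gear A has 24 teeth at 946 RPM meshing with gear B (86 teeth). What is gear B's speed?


Given: N1 = 24 teeth, w1 = 946 RPM, N2 = 86 teeth
Using N1*w1 = N2*w2
w2 = N1*w1 / N2
w2 = 24*946 / 86
w2 = 22704 / 86
w2 = 264 RPM

264 RPM


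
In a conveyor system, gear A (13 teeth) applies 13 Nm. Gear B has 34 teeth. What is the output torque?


Given: N1 = 13, N2 = 34, T1 = 13 Nm
Using T2/T1 = N2/N1
T2 = T1 * N2 / N1
T2 = 13 * 34 / 13
T2 = 442 / 13
T2 = 34 Nm

34 Nm


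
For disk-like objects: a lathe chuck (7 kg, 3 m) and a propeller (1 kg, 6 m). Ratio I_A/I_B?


Given: M1=7 kg, R1=3 m, M2=1 kg, R2=6 m
For a disk: I = (1/2)*M*R^2, so I_A/I_B = (M1*R1^2)/(M2*R2^2)
M1*R1^2 = 7*9 = 63
M2*R2^2 = 1*36 = 36
I_A/I_B = 63/36 = 7/4

7/4


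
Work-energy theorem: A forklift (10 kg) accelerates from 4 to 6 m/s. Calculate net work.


Given: m = 10 kg, v0 = 4 m/s, v = 6 m/s
Using W = (1/2)*m*(v^2 - v0^2)
v^2 = 6^2 = 36
v0^2 = 4^2 = 16
v^2 - v0^2 = 36 - 16 = 20
W = (1/2)*10*20 = 100 J

100 J


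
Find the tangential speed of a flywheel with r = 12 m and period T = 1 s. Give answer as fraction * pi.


Given: radius r = 12 m, period T = 1 s
Using v = 2*pi*r / T
v = 2*pi*12 / 1
v = 24*pi / 1
v = 24*pi m/s

24*pi m/s


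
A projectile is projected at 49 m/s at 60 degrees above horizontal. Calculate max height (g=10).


Given: v0 = 49 m/s, theta = 60 deg, g = 10 m/s^2
sin^2(60) = 3/4
Using H = v0^2 * sin^2(theta) / (2*g)
H = 49^2 * 3/4 / (2*10)
H = 2401 * 3/4 / 20
H = 7203/4 / 20
H = 7203/80 m

7203/80 m


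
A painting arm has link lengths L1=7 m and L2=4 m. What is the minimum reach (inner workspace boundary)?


Given: L1 = 7 m, L2 = 4 m
For a 2-link planar arm, min reach = |L1 - L2| (second link folded back)
Min reach = |7 - 4|
Min reach = 3 m

3 m


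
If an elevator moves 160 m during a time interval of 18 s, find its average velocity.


Given: distance d = 160 m, time t = 18 s
Using v = d / t
v = 160 / 18
v = 80/9 m/s

80/9 m/s


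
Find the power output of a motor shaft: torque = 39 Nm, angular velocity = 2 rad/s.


Given: tau = 39 Nm, omega = 2 rad/s
Using P = tau * omega
P = 39 * 2
P = 78 W

78 W


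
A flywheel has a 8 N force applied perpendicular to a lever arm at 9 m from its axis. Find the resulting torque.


Given: F = 8 N, r = 9 m, angle = 90 deg (perpendicular)
Using tau = F * r * sin(90)
sin(90) = 1
tau = 8 * 9 * 1
tau = 72 Nm

72 Nm


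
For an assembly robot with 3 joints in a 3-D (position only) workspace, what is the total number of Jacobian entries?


Given: task space dimension = 3, joints = 3
Jacobian is a 3 x 3 matrix
Total entries = rows * columns
Total = 3 * 3
Total = 9

9


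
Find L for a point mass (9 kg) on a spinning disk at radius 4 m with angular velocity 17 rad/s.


Given: m = 9 kg, r = 4 m, omega = 17 rad/s
For a point mass: I = m*r^2
I = 9*4^2 = 9*16 = 144
L = I*omega = 144*17
L = 2448 kg*m^2/s

2448 kg*m^2/s


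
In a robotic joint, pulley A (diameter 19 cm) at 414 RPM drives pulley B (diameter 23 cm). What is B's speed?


Given: D1 = 19 cm, w1 = 414 RPM, D2 = 23 cm
Using D1*w1 = D2*w2
w2 = D1*w1 / D2
w2 = 19*414 / 23
w2 = 7866 / 23
w2 = 342 RPM

342 RPM


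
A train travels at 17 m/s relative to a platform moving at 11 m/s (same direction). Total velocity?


Given: object velocity = 17 m/s, platform velocity = 11 m/s (same direction)
Using classical velocity addition: v_total = v_object + v_platform
v_total = 17 + 11
v_total = 28 m/s

28 m/s


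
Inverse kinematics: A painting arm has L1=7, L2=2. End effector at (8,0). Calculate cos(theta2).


Given: L1 = 7, L2 = 2, target (x, y) = (8, 0)
Using cos(theta2) = (x^2 + y^2 - L1^2 - L2^2) / (2*L1*L2)
x^2 + y^2 = 8^2 + 0 = 64
L1^2 + L2^2 = 49 + 4 = 53
Numerator = 64 - 53 = 11
Denominator = 2*7*2 = 28
cos(theta2) = 11/28 = 11/28

11/28


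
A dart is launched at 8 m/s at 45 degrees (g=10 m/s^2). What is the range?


Given: v0 = 8 m/s, theta = 45 deg, g = 10 m/s^2
sin(2*45) = sin(90) = 1
Using R = v0^2 * sin(2*theta) / g
R = 8^2 * 1 / 10
R = 64 / 10
R = 32/5 m

32/5 m


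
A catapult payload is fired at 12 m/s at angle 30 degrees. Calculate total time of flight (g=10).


Given: v0 = 12 m/s, theta = 30 deg, g = 10 m/s^2
sin(30) = 1/2
Using T = 2*v0*sin(theta) / g
T = 2*12*1/2 / 10
T = 12 / 10
T = 6/5 s

6/5 s


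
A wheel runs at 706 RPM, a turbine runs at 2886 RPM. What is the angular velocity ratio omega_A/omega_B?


Given: RPM_A = 706, RPM_B = 2886
omega = 2*pi*RPM/60, so omega_A/omega_B = RPM_A / RPM_B
omega_A/omega_B = 706 / 2886
omega_A/omega_B = 353/1443

353/1443


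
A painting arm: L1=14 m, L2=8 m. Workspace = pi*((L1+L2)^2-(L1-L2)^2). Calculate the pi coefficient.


Given: L1 = 14, L2 = 8
(L1+L2)^2 = (22)^2 = 484
(L1-L2)^2 = (6)^2 = 36
Difference = 484 - 36 = 448
This equals 4*L1*L2 = 4*14*8 = 448
Workspace area = 448*pi

448


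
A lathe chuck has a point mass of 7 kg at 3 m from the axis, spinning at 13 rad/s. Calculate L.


Given: m = 7 kg, r = 3 m, omega = 13 rad/s
For a point mass: I = m*r^2
I = 7*3^2 = 7*9 = 63
L = I*omega = 63*13
L = 819 kg*m^2/s

819 kg*m^2/s


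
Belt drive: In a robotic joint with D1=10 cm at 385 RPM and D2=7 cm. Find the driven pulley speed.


Given: D1 = 10 cm, w1 = 385 RPM, D2 = 7 cm
Using D1*w1 = D2*w2
w2 = D1*w1 / D2
w2 = 10*385 / 7
w2 = 3850 / 7
w2 = 550 RPM

550 RPM


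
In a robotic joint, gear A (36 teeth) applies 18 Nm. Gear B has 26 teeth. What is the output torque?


Given: N1 = 36, N2 = 26, T1 = 18 Nm
Using T2/T1 = N2/N1
T2 = T1 * N2 / N1
T2 = 18 * 26 / 36
T2 = 468 / 36
T2 = 13 Nm

13 Nm


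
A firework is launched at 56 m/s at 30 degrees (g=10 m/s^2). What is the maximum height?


Given: v0 = 56 m/s, theta = 30 deg, g = 10 m/s^2
sin^2(30) = 1/4
Using H = v0^2 * sin^2(theta) / (2*g)
H = 56^2 * 1/4 / (2*10)
H = 3136 * 1/4 / 20
H = 784 / 20
H = 196/5 m

196/5 m


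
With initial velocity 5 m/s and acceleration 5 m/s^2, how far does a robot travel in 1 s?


Given: v0 = 5 m/s, a = 5 m/s^2, t = 1 s
Using s = v0*t + (1/2)*a*t^2
s = 5*1 + (1/2)*5*1^2
s = 5 + (1/2)*5
s = 5 + 5/2
s = 15/2

15/2 m


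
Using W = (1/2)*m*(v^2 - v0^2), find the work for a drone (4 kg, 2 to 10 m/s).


Given: m = 4 kg, v0 = 2 m/s, v = 10 m/s
Using W = (1/2)*m*(v^2 - v0^2)
v^2 = 10^2 = 100
v0^2 = 2^2 = 4
v^2 - v0^2 = 100 - 4 = 96
W = (1/2)*4*96 = 192 J

192 J


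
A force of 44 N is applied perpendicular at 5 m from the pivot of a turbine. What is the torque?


Given: F = 44 N, r = 5 m, angle = 90 deg (perpendicular)
Using tau = F * r * sin(90)
sin(90) = 1
tau = 44 * 5 * 1
tau = 220 Nm

220 Nm


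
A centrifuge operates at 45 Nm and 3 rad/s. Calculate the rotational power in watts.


Given: tau = 45 Nm, omega = 3 rad/s
Using P = tau * omega
P = 45 * 3
P = 135 W

135 W


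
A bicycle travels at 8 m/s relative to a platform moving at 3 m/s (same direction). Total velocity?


Given: object velocity = 8 m/s, platform velocity = 3 m/s (same direction)
Using classical velocity addition: v_total = v_object + v_platform
v_total = 8 + 3
v_total = 11 m/s

11 m/s


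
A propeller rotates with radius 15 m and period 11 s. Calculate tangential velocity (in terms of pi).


Given: radius r = 15 m, period T = 11 s
Using v = 2*pi*r / T
v = 2*pi*15 / 11
v = 30*pi / 11
v = 30/11*pi m/s

30/11*pi m/s


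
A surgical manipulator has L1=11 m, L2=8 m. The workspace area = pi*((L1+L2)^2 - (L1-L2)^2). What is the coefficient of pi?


Given: L1 = 11, L2 = 8
(L1+L2)^2 = (19)^2 = 361
(L1-L2)^2 = (3)^2 = 9
Difference = 361 - 9 = 352
This equals 4*L1*L2 = 4*11*8 = 352
Workspace area = 352*pi

352


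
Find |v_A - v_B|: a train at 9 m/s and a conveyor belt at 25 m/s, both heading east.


Given: v_A = 9 m/s east, v_B = 25 m/s east
Both move in the same direction; relative speed = |v_A - v_B|
|9 - 25| = |-16|
= 16 m/s

16 m/s


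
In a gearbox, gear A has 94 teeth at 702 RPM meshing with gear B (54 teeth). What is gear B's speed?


Given: N1 = 94 teeth, w1 = 702 RPM, N2 = 54 teeth
Using N1*w1 = N2*w2
w2 = N1*w1 / N2
w2 = 94*702 / 54
w2 = 65988 / 54
w2 = 1222 RPM

1222 RPM


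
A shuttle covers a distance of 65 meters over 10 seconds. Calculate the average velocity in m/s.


Given: distance d = 65 m, time t = 10 s
Using v = d / t
v = 65 / 10
v = 13/2 m/s

13/2 m/s


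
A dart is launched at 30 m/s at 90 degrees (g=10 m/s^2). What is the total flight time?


Given: v0 = 30 m/s, theta = 90 deg, g = 10 m/s^2
sin(90) = 1
Using T = 2*v0*sin(theta) / g
T = 2*30*1 / 10
T = 60 / 10
T = 6 s

6 s


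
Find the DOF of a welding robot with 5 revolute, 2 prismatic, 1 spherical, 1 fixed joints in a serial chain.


Given: serial robot with 5 revolute, 2 prismatic, 1 spherical, 1 fixed joints
DOF contribution per joint type: revolute=1, prismatic=1, spherical=3, fixed=0
DOF = 5*1 + 2*1 + 1*3 + 1*0
DOF = 10

10
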